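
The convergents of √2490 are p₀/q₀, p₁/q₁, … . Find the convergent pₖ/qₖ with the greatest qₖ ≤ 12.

√2490 = [49; 1, 8, 1, 98, …] (period length 4).
Convergents:
  p_0/q_0 = 49/1
  p_1/q_1 = 50/1
  p_2/q_2 = 449/9
  p_3/q_3 = 499/10
  p_4/q_4 = 49351/989
q_3 = 10 ≤ 12 < 989 = q_4, so the answer is 499/10.

499/10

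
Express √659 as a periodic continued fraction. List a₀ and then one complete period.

a₀ = ⌊√659⌋ = 25.
With m₀=0, d₀=1 and mₖ₊₁ = dₖaₖ − mₖ, dₖ₊₁ = (n − mₖ₊₁²)/dₖ, aₖ₊₁ = ⌊(a₀+mₖ₊₁)/dₖ₊₁⌋:
  k=1: m=25, d=34, a=1
  k=2: m=9, d=17, a=2
  k=3: m=25, d=2, a=25
  k=4: m=25, d=17, a=2
  k=5: m=9, d=34, a=1
  k=6: m=25, d=1, a=50
d=1 and a=2a₀=50 at k=6, so the next step gives (m, d) = (25, 34) again — its k=1 value — and the period has length 6.

[25; 1, 2, 25, 2, 1, 50]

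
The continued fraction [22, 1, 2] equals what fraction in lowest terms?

68/3

Fold from the inside: start with 2/1.
  1 + 1/2 = 3/2
  22 + 2/3 = 68/3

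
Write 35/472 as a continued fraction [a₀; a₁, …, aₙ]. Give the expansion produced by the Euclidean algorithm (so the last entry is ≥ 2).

[0; 13, 2, 17]

35 = 0·472 + 35
472 = 13·35 + 17
35 = 2·17 + 1
17 = 17·1 + 0  (stop)
So 35/472 = [0; 13, 2, 17].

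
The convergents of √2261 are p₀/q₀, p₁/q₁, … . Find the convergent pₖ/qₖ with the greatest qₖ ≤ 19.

√2261 = [47; 1, 1, 4, 1, 1, 94, …] (period length 6).
Convergents:
  p_0/q_0 = 47/1
  p_1/q_1 = 48/1
  p_2/q_2 = 95/2
  p_3/q_3 = 428/9
  p_4/q_4 = 523/11
  p_5/q_5 = 951/20
q_4 = 11 ≤ 19 < 20 = q_5, so the answer is 523/11.

523/11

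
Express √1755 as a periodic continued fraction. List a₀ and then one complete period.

[41; 1, 8, 3, 8, 1, 82]

a₀ = ⌊√1755⌋ = 41.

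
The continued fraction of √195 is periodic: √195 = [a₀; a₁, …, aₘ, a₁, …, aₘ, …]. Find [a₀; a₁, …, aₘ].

a₀ = ⌊√195⌋ = 13.
With m₀=0, d₀=1 and mₖ₊₁ = dₖaₖ − mₖ, dₖ₊₁ = (n − mₖ₊₁²)/dₖ, aₖ₊₁ = ⌊(a₀+mₖ₊₁)/dₖ₊₁⌋:
  k=1: m=13, d=26, a=1
  k=2: m=13, d=1, a=26
d=1 and a=2a₀=26 at k=2, so the next step gives (m, d) = (13, 26) again — its k=1 value — and the period has length 2.

[13; 1, 26]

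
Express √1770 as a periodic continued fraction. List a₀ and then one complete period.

a₀ = ⌊√1770⌋ = 42.
With m₀=0, d₀=1 and mₖ₊₁ = dₖaₖ − mₖ, dₖ₊₁ = (n − mₖ₊₁²)/dₖ, aₖ₊₁ = ⌊(a₀+mₖ₊₁)/dₖ₊₁⌋:
  k=1: m=42, d=6, a=14
  k=2: m=42, d=1, a=84
d=1 and a=2a₀=84 at k=2, so the next step gives (m, d) = (42, 6) again — its k=1 value — and the period has length 2.

[42; 14, 84]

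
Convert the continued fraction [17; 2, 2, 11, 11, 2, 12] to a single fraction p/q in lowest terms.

Fold from the inside: start with 12/1.
  2 + 1/12 = 25/12
  11 + 12/25 = 287/25
  11 + 25/287 = 3182/287
  2 + 287/3182 = 6651/3182
  2 + 3182/6651 = 16484/6651
  17 + 6651/16484 = 286879/16484

286879/16484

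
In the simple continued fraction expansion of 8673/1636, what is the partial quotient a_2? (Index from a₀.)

3

8673 = 5·1636 + 493   →  a_0 = 5
1636 = 3·493 + 157   →  a_1 = 3
493 = 3·157 + 22   →  a_2 = 3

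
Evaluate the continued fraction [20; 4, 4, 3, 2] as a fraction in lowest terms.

Using pₖ = aₖpₖ₋₁ + pₖ₋₂ and qₖ = aₖqₖ₋₁ + qₖ₋₂:
  k=0: a=20, p=20, q=1
  k=1: a=4, p=81, q=4
  k=2: a=4, p=344, q=17
  k=3: a=3, p=1113, q=55
  k=4: a=2, p=2570, q=127

2570/127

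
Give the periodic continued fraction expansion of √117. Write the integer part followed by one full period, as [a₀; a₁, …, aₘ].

[10; 1, 4, 2, 4, 1, 20]

a₀ = ⌊√117⌋ = 10.
With m₀=0, d₀=1 and mₖ₊₁ = dₖaₖ − mₖ, dₖ₊₁ = (n − mₖ₊₁²)/dₖ, aₖ₊₁ = ⌊(a₀+mₖ₊₁)/dₖ₊₁⌋:
  k=1: m=10, d=17, a=1
  k=2: m=7, d=4, a=4
  k=3: m=9, d=9, a=2
  k=4: m=9, d=4, a=4
  k=5: m=7, d=17, a=1
  k=6: m=10, d=1, a=20
d=1 and a=2a₀=20 at k=6, so the next step gives (m, d) = (10, 17) again — its k=1 value — and the period has length 6.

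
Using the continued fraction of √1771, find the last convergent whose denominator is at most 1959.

√1771 = [42; 12, 84, …] (period length 2).
Convergents:
  p_0/q_0 = 42/1
  p_1/q_1 = 505/12
  p_2/q_2 = 42462/1009
  p_3/q_3 = 510049/12120
q_2 = 1009 ≤ 1959 < 12120 = q_3, so the answer is 42462/1009.

42462/1009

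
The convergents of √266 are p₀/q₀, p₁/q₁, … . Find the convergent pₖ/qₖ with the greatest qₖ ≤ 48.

685/42

√266 = [16; 3, 4, 3, 32, …] (period length 4).
Convergents:
  p_0/q_0 = 16/1
  p_1/q_1 = 49/3
  p_2/q_2 = 212/13
  p_3/q_3 = 685/42
  p_4/q_4 = 22132/1357
q_3 = 42 ≤ 48 < 1357 = q_4, so the answer is 685/42.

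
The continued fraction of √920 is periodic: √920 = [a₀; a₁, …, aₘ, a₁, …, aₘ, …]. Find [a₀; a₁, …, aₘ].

[30; 3, 60]

a₀ = ⌊√920⌋ = 30.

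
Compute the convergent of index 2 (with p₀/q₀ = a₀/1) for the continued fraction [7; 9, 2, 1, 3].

Using pₖ = aₖpₖ₋₁ + pₖ₋₂, qₖ = aₖqₖ₋₁ + qₖ₋₂ (with p₋₁=1, p₋₂=0, q₋₁=0, q₋₂=1):
  k=0: a=7, p=7, q=1
  k=1: a=9, p=64, q=9
  k=2: a=2, p=135, q=19

135/19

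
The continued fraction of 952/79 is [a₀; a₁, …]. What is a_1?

952 = 12·79 + 4   →  a_0 = 12
79 = 19·4 + 3   →  a_1 = 19

19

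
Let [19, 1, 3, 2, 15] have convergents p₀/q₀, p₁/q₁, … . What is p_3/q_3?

Using pₖ = aₖpₖ₋₁ + pₖ₋₂, qₖ = aₖqₖ₋₁ + qₖ₋₂ (with p₋₁=1, p₋₂=0, q₋₁=0, q₋₂=1):
  k=0: a=19, p=19, q=1
  k=1: a=1, p=20, q=1
  k=2: a=3, p=79, q=4
  k=3: a=2, p=178, q=9

178/9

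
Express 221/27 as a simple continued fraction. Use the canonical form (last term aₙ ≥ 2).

221 = 8*27 + 5
27 = 5*5 + 2
5 = 2*2 + 1
2 = 2*1 + 0  (stop)
So 221/27 = [8; 5, 2, 2].

[8; 5, 2, 2]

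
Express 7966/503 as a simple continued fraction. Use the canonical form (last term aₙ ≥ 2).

[15; 1, 5, 7, 2, 5]

7966 = 15·503 + 421
503 = 1·421 + 82
421 = 5·82 + 11
82 = 7·11 + 5
11 = 2·5 + 1
5 = 5·1 + 0  (stop)
So 7966/503 = [15; 1, 5, 7, 2, 5].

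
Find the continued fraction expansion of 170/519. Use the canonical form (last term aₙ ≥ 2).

170 = 0·519 + 170
519 = 3·170 + 9
170 = 18·9 + 8
9 = 1·8 + 1
8 = 8·1 + 0  (stop)
So 170/519 = [0; 3, 18, 1, 8].

[0; 3, 18, 1, 8]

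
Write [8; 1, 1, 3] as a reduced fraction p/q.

Fold from the inside: start with 3/1.
  1 + 1/3 = 4/3
  1 + 3/4 = 7/4
  8 + 4/7 = 60/7

60/7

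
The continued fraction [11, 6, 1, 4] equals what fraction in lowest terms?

379/34

Using pₖ = aₖpₖ₋₁ + pₖ₋₂ and qₖ = aₖqₖ₋₁ + qₖ₋₂:
  k=0: a=11, p=11, q=1
  k=1: a=6, p=67, q=6
  k=2: a=1, p=78, q=7
  k=3: a=4, p=379, q=34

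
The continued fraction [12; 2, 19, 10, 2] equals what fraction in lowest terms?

Fold from the inside: start with 2/1.
  10 + 1/2 = 21/2
  19 + 2/21 = 401/21
  2 + 21/401 = 823/401
  12 + 401/823 = 10277/823

10277/823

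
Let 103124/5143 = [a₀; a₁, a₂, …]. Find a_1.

19

103124 = 20·5143 + 264   →  a_0 = 20
5143 = 19·264 + 127   →  a_1 = 19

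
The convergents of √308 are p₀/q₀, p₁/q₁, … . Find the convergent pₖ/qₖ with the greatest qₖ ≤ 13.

√308 = [17; 1, 1, 4, 1, 1, 34, …] (period length 6).
Convergents:
  p_0/q_0 = 17/1
  p_1/q_1 = 18/1
  p_2/q_2 = 35/2
  p_3/q_3 = 158/9
  p_4/q_4 = 193/11
  p_5/q_5 = 351/20
q_4 = 11 ≤ 13 < 20 = q_5, so the answer is 193/11.

193/11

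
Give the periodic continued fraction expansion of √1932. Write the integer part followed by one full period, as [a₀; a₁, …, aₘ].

a₀ = ⌊√1932⌋ = 43.

[43; 1, 20, 1, 86]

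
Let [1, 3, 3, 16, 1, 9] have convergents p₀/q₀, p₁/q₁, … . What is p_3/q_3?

212/163

Using pₖ = aₖpₖ₋₁ + pₖ₋₂, qₖ = aₖqₖ₋₁ + qₖ₋₂ (with p₋₁=1, p₋₂=0, q₋₁=0, q₋₂=1):
  k=0: a=1, p=1, q=1
  k=1: a=3, p=4, q=3
  k=2: a=3, p=13, q=10
  k=3: a=16, p=212, q=163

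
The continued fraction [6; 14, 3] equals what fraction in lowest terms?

Fold from the inside: start with 3/1.
  14 + 1/3 = 43/3
  6 + 3/43 = 261/43

261/43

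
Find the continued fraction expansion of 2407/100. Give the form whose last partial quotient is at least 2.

[24; 14, 3, 2]

2407 = 24·100 + 7
100 = 14·7 + 2
7 = 3·2 + 1
2 = 2·1 + 0  (stop)
So 2407/100 = [24; 14, 3, 2].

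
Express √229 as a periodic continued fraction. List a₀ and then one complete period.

a₀ = ⌊√229⌋ = 15.
With m₀=0, d₀=1 and mₖ₊₁ = dₖaₖ − mₖ, dₖ₊₁ = (n − mₖ₊₁²)/dₖ, aₖ₊₁ = ⌊(a₀+mₖ₊₁)/dₖ₊₁⌋:
  k=1: m=15, d=4, a=7
  k=2: m=13, d=15, a=1
  k=3: m=2, d=15, a=1
  k=4: m=13, d=4, a=7
  k=5: m=15, d=1, a=30
d=1 and a=2a₀=30 at k=5, so the next step gives (m, d) = (15, 4) again — its k=1 value — and the period has length 5.

[15; 7, 1, 1, 7, 30]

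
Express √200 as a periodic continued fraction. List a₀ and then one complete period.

a₀ = ⌊√200⌋ = 14.
With m₀=0, d₀=1 and mₖ₊₁ = dₖaₖ − mₖ, dₖ₊₁ = (n − mₖ₊₁²)/dₖ, aₖ₊₁ = ⌊(a₀+mₖ₊₁)/dₖ₊₁⌋:
  k=1: m=14, d=4, a=7
  k=2: m=14, d=1, a=28
d=1 and a=2a₀=28 at k=2, so the next step gives (m, d) = (14, 4) again — its k=1 value — and the period has length 2.

[14; 7, 28]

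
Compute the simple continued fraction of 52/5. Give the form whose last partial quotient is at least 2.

52 = 10*5 + 2
5 = 2*2 + 1
2 = 2*1 + 0  (stop)
So 52/5 = [10; 2, 2].

[10; 2, 2]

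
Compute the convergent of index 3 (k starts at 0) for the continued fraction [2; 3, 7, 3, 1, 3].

Using pₖ = aₖpₖ₋₁ + pₖ₋₂, qₖ = aₖqₖ₋₁ + qₖ₋₂ (with p₋₁=1, p₋₂=0, q₋₁=0, q₋₂=1):
  k=0: a=2, p=2, q=1
  k=1: a=3, p=7, q=3
  k=2: a=7, p=51, q=22
  k=3: a=3, p=160, q=69

160/69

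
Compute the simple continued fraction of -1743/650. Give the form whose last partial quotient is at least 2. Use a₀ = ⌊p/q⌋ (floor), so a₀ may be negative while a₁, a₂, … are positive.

-1743 = -3·650 + 207
650 = 3·207 + 29
207 = 7·29 + 4
29 = 7·4 + 1
4 = 4·1 + 0  (stop)
So -1743/650 = [-3; 3, 7, 7, 4].

[-3; 3, 7, 7, 4]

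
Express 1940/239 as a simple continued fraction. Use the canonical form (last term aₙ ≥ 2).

[8; 8, 1, 1, 6, 2]

1940 = 8×239 + 28
239 = 8×28 + 15
28 = 1×15 + 13
15 = 1×13 + 2
13 = 6×2 + 1
2 = 2×1 + 0  (stop)
So 1940/239 = [8; 8, 1, 1, 6, 2].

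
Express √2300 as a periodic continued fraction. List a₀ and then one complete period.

[47; 1, 22, 1, 94]

a₀ = ⌊√2300⌋ = 47.
With m₀=0, d₀=1 and mₖ₊₁ = dₖaₖ − mₖ, dₖ₊₁ = (n − mₖ₊₁²)/dₖ, aₖ₊₁ = ⌊(a₀+mₖ₊₁)/dₖ₊₁⌋:
  k=1: m=47, d=91, a=1
  k=2: m=44, d=4, a=22
  k=3: m=44, d=91, a=1
  k=4: m=47, d=1, a=94
d=1 and a=2a₀=94 at k=4, so the next step gives (m, d) = (47, 91) again — its k=1 value — and the period has length 4.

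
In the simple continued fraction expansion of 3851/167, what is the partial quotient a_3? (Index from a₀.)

3851 = 23·167 + 10   →  a_0 = 23
167 = 16·10 + 7   →  a_1 = 16
10 = 1·7 + 3   →  a_2 = 1
7 = 2·3 + 1   →  a_3 = 2

2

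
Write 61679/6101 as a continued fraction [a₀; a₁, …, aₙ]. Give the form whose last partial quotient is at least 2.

61679 = 10×6101 + 669
6101 = 9×669 + 80
669 = 8×80 + 29
80 = 2×29 + 22
29 = 1×22 + 7
22 = 3×7 + 1
7 = 7×1 + 0  (stop)
So 61679/6101 = [10; 9, 8, 2, 1, 3, 7].

[10; 9, 8, 2, 1, 3, 7]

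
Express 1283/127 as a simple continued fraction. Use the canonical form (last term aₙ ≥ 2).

1283 = 10*127 + 13
127 = 9*13 + 10
13 = 1*10 + 3
10 = 3*3 + 1
3 = 3*1 + 0  (stop)
So 1283/127 = [10; 9, 1, 3, 3].

[10; 9, 1, 3, 3]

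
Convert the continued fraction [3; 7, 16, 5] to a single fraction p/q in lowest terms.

1797/572

Fold from the inside: start with 5/1.
  16 + 1/5 = 81/5
  7 + 5/81 = 572/81
  3 + 81/572 = 1797/572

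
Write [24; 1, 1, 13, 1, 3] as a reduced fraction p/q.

Fold from the inside: start with 3/1.
  1 + 1/3 = 4/3
  13 + 3/4 = 55/4
  1 + 4/55 = 59/55
  1 + 55/59 = 114/59
  24 + 59/114 = 2795/114

2795/114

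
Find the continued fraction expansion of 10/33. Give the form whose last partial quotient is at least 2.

[0; 3, 3, 3]

10 = 0×33 + 10
33 = 3×10 + 3
10 = 3×3 + 1
3 = 3×1 + 0  (stop)
So 10/33 = [0; 3, 3, 3].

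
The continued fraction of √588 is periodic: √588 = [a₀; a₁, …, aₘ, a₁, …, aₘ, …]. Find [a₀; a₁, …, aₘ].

[24; 4, 48]

a₀ = ⌊√588⌋ = 24.
With m₀=0, d₀=1 and mₖ₊₁ = dₖaₖ − mₖ, dₖ₊₁ = (n − mₖ₊₁²)/dₖ, aₖ₊₁ = ⌊(a₀+mₖ₊₁)/dₖ₊₁⌋:
  k=1: m=24, d=12, a=4
  k=2: m=24, d=1, a=48
d=1 and a=2a₀=48 at k=2, so the next step gives (m, d) = (24, 12) again — its k=1 value — and the period has length 2.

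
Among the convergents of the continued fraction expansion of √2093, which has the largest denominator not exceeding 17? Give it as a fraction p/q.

183/4

√2093 = [45; 1, 2, 1, 90, …] (period length 4).
Convergents:
  p_0/q_0 = 45/1
  p_1/q_1 = 46/1
  p_2/q_2 = 137/3
  p_3/q_3 = 183/4
  p_4/q_4 = 16607/363
q_3 = 4 ≤ 17 < 363 = q_4, so the answer is 183/4.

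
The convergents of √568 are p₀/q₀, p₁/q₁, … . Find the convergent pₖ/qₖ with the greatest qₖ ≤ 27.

√568 = [23; 1, 4, 1, 46, …] (period length 4).
Convergents:
  p_0/q_0 = 23/1
  p_1/q_1 = 24/1
  p_2/q_2 = 119/5
  p_3/q_3 = 143/6
  p_4/q_4 = 6697/281
q_3 = 6 ≤ 27 < 281 = q_4, so the answer is 143/6.

143/6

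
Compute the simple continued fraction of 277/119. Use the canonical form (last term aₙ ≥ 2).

[2; 3, 19, 2]

277 = 2*119 + 39
119 = 3*39 + 2
39 = 19*2 + 1
2 = 2*1 + 0  (stop)
So 277/119 = [2; 3, 19, 2].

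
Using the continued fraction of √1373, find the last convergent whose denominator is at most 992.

√1373 = [37; 18, 1, 1, 18, 74, …] (period length 5).
Convergents:
  p_0/q_0 = 37/1
  p_1/q_1 = 667/18
  p_2/q_2 = 704/19
  p_3/q_3 = 1371/37
  p_4/q_4 = 25382/685
  p_5/q_5 = 1879639/50727
q_4 = 685 ≤ 992 < 50727 = q_5, so the answer is 25382/685.

25382/685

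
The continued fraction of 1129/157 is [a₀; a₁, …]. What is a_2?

1129 = 7·157 + 30   →  a_0 = 7
157 = 5·30 + 7   →  a_1 = 5
30 = 4·7 + 2   →  a_2 = 4

4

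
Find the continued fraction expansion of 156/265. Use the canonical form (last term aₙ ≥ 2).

[0; 1, 1, 2, 3, 7, 2]

156 = 0*265 + 156
265 = 1*156 + 109
156 = 1*109 + 47
109 = 2*47 + 15
47 = 3*15 + 2
15 = 7*2 + 1
2 = 2*1 + 0  (stop)
So 156/265 = [0; 1, 1, 2, 3, 7, 2].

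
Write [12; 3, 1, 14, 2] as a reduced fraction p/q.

1495/122

Fold from the inside: start with 2/1.
  14 + 1/2 = 29/2
  1 + 2/29 = 31/29
  3 + 29/31 = 122/31
  12 + 31/122 = 1495/122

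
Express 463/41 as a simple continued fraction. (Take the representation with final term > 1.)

[11; 3, 2, 2, 2]

463 = 11*41 + 12
41 = 3*12 + 5
12 = 2*5 + 2
5 = 2*2 + 1
2 = 2*1 + 0  (stop)
So 463/41 = [11; 3, 2, 2, 2].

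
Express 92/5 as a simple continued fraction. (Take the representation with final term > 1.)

92 = 18×5 + 2
5 = 2×2 + 1
2 = 2×1 + 0  (stop)
So 92/5 = [18; 2, 2].

[18; 2, 2]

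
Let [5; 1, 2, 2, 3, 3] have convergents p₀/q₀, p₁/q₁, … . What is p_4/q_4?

137/24

Using pₖ = aₖpₖ₋₁ + pₖ₋₂, qₖ = aₖqₖ₋₁ + qₖ₋₂ (with p₋₁=1, p₋₂=0, q₋₁=0, q₋₂=1):
  k=0: a=5, p=5, q=1
  k=1: a=1, p=6, q=1
  k=2: a=2, p=17, q=3
  k=3: a=2, p=40, q=7
  k=4: a=3, p=137, q=24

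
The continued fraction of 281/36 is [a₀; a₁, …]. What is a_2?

4

281 = 7·36 + 29   →  a_0 = 7
36 = 1·29 + 7   →  a_1 = 1
29 = 4·7 + 1   →  a_2 = 4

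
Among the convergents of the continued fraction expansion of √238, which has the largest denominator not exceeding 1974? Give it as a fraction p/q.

√238 = [15; 2, 2, 1, 14, 1, 2, 2, 30, …] (period length 8).
Convergents:
  p_0/q_0 = 15/1
  p_1/q_1 = 31/2
  p_2/q_2 = 77/5
  p_3/q_3 = 108/7
  p_4/q_4 = 1589/103
  p_5/q_5 = 1697/110
  p_6/q_6 = 4983/323
  p_7/q_7 = 11663/756
  p_8/q_8 = 354873/23003
q_7 = 756 ≤ 1974 < 23003 = q_8, so the answer is 11663/756.

11663/756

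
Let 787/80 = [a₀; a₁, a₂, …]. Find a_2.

5

787 = 9·80 + 67   →  a_0 = 9
80 = 1·67 + 13   →  a_1 = 1
67 = 5·13 + 2   →  a_2 = 5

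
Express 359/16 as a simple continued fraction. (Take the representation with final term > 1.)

[22; 2, 3, 2]

359 = 22×16 + 7
16 = 2×7 + 2
7 = 3×2 + 1
2 = 2×1 + 0  (stop)
So 359/16 = [22; 2, 3, 2].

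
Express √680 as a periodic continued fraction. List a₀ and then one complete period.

[26; 13, 52]

a₀ = ⌊√680⌋ = 26.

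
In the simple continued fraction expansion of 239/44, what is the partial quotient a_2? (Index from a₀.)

239 = 5·44 + 19   →  a_0 = 5
44 = 2·19 + 6   →  a_1 = 2
19 = 3·6 + 1   →  a_2 = 3

3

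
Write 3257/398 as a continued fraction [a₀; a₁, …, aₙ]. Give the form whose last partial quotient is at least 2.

[8; 5, 2, 4, 1, 2, 2]

3257 = 8×398 + 73
398 = 5×73 + 33
73 = 2×33 + 7
33 = 4×7 + 5
7 = 1×5 + 2
5 = 2×2 + 1
2 = 2×1 + 0  (stop)
So 3257/398 = [8; 5, 2, 4, 1, 2, 2].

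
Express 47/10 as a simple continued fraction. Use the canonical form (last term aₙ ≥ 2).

[4; 1, 2, 3]

47 = 4*10 + 7
10 = 1*7 + 3
7 = 2*3 + 1
3 = 3*1 + 0  (stop)
So 47/10 = [4; 1, 2, 3].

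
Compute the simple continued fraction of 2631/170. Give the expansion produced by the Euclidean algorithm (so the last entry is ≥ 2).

2631 = 15·170 + 81
170 = 2·81 + 8
81 = 10·8 + 1
8 = 8·1 + 0  (stop)
So 2631/170 = [15; 2, 10, 8].

[15; 2, 10, 8]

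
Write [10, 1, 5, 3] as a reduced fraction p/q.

Fold from the inside: start with 3/1.
  5 + 1/3 = 16/3
  1 + 3/16 = 19/16
  10 + 16/19 = 206/19

206/19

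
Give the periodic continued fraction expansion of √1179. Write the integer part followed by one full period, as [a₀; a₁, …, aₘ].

[34; 2, 1, 33, 1, 2, 68]

a₀ = ⌊√1179⌋ = 34.
With m₀=0, d₀=1 and mₖ₊₁ = dₖaₖ − mₖ, dₖ₊₁ = (n − mₖ₊₁²)/dₖ, aₖ₊₁ = ⌊(a₀+mₖ₊₁)/dₖ₊₁⌋:
  k=1: m=34, d=23, a=2
  k=2: m=12, d=45, a=1
  k=3: m=33, d=2, a=33
  k=4: m=33, d=45, a=1
  k=5: m=12, d=23, a=2
  k=6: m=34, d=1, a=68
d=1 and a=2a₀=68 at k=6, so the next step gives (m, d) = (34, 23) again — its k=1 value — and the period has length 6.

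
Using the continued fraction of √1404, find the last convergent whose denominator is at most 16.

√1404 = [37; 2, 7, 1, 4, 1, 7, 2, 74, …] (period length 8).
Convergents:
  p_0/q_0 = 37/1
  p_1/q_1 = 75/2
  p_2/q_2 = 562/15
  p_3/q_3 = 637/17
q_2 = 15 ≤ 16 < 17 = q_3, so the answer is 562/15.

562/15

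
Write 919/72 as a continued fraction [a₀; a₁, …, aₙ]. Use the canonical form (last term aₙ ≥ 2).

[12; 1, 3, 4, 4]

919 = 12·72 + 55
72 = 1·55 + 17
55 = 3·17 + 4
17 = 4·4 + 1
4 = 4·1 + 0  (stop)
So 919/72 = [12; 1, 3, 4, 4].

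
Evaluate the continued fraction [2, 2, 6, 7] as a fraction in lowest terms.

Fold from the inside: start with 7/1.
  6 + 1/7 = 43/7
  2 + 7/43 = 93/43
  2 + 43/93 = 229/93

229/93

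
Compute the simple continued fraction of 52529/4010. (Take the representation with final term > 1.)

[13; 10, 19, 1, 19]

52529 = 13×4010 + 399
4010 = 10×399 + 20
399 = 19×20 + 19
20 = 1×19 + 1
19 = 19×1 + 0  (stop)
So 52529/4010 = [13; 10, 19, 1, 19].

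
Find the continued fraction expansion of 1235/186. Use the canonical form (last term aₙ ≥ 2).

[6; 1, 1, 1, 3, 2, 7]

1235 = 6*186 + 119
186 = 1*119 + 67
119 = 1*67 + 52
67 = 1*52 + 15
52 = 3*15 + 7
15 = 2*7 + 1
7 = 7*1 + 0  (stop)
So 1235/186 = [6; 1, 1, 1, 3, 2, 7].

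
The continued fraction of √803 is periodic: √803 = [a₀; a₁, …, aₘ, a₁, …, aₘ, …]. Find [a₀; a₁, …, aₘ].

a₀ = ⌊√803⌋ = 28.
With m₀=0, d₀=1 and mₖ₊₁ = dₖaₖ − mₖ, dₖ₊₁ = (n − mₖ₊₁²)/dₖ, aₖ₊₁ = ⌊(a₀+mₖ₊₁)/dₖ₊₁⌋:
  k=1: m=28, d=19, a=2
  k=2: m=10, d=37, a=1
  k=3: m=27, d=2, a=27
  k=4: m=27, d=37, a=1
  k=5: m=10, d=19, a=2
  k=6: m=28, d=1, a=56
d=1 and a=2a₀=56 at k=6, so the next step gives (m, d) = (28, 19) again — its k=1 value — and the period has length 6.

[28; 2, 1, 27, 1, 2, 56]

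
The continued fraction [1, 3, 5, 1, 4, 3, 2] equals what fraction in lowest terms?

897/682

Fold from the inside: start with 2/1.
  3 + 1/2 = 7/2
  4 + 2/7 = 30/7
  1 + 7/30 = 37/30
  5 + 30/37 = 215/37
  3 + 37/215 = 682/215
  1 + 215/682 = 897/682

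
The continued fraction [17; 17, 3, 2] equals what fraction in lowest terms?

2064/121

Using pₖ = aₖpₖ₋₁ + pₖ₋₂ and qₖ = aₖqₖ₋₁ + qₖ₋₂:
  k=0: a=17, p=17, q=1
  k=1: a=17, p=290, q=17
  k=2: a=3, p=887, q=52
  k=3: a=2, p=2064, q=121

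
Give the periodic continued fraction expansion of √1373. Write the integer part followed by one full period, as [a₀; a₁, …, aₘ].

[37; 18, 1, 1, 18, 74]

a₀ = ⌊√1373⌋ = 37.
With m₀=0, d₀=1 and mₖ₊₁ = dₖaₖ − mₖ, dₖ₊₁ = (n − mₖ₊₁²)/dₖ, aₖ₊₁ = ⌊(a₀+mₖ₊₁)/dₖ₊₁⌋:
  k=1: m=37, d=4, a=18
  k=2: m=35, d=37, a=1
  k=3: m=2, d=37, a=1
  k=4: m=35, d=4, a=18
  k=5: m=37, d=1, a=74
d=1 and a=2a₀=74 at k=5, so the next step gives (m, d) = (37, 4) again — its k=1 value — and the period has length 5.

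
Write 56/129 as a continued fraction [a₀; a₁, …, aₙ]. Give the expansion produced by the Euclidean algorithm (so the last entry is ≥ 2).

56 = 0*129 + 56
129 = 2*56 + 17
56 = 3*17 + 5
17 = 3*5 + 2
5 = 2*2 + 1
2 = 2*1 + 0  (stop)
So 56/129 = [0; 2, 3, 3, 2, 2].

[0; 2, 3, 3, 2, 2]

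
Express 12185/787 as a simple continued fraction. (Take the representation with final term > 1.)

12185 = 15×787 + 380
787 = 2×380 + 27
380 = 14×27 + 2
27 = 13×2 + 1
2 = 2×1 + 0  (stop)
So 12185/787 = [15; 2, 14, 13, 2].

[15; 2, 14, 13, 2]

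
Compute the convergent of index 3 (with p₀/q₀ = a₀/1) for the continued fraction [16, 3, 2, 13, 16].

Using pₖ = aₖpₖ₋₁ + pₖ₋₂, qₖ = aₖqₖ₋₁ + qₖ₋₂ (with p₋₁=1, p₋₂=0, q₋₁=0, q₋₂=1):
  k=0: a=16, p=16, q=1
  k=1: a=3, p=49, q=3
  k=2: a=2, p=114, q=7
  k=3: a=13, p=1531, q=94

1531/94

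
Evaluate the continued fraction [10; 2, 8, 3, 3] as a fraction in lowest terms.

Using pₖ = aₖpₖ₋₁ + pₖ₋₂ and qₖ = aₖqₖ₋₁ + qₖ₋₂:
  k=0: a=10, p=10, q=1
  k=1: a=2, p=21, q=2
  k=2: a=8, p=178, q=17
  k=3: a=3, p=555, q=53
  k=4: a=3, p=1843, q=176

1843/176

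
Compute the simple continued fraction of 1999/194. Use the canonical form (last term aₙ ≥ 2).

[10; 3, 3, 2, 8]

1999 = 10×194 + 59
194 = 3×59 + 17
59 = 3×17 + 8
17 = 2×8 + 1
8 = 8×1 + 0  (stop)
So 1999/194 = [10; 3, 3, 2, 8].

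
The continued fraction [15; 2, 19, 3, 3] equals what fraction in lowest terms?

6133/396

Using pₖ = aₖpₖ₋₁ + pₖ₋₂ and qₖ = aₖqₖ₋₁ + qₖ₋₂:
  k=0: a=15, p=15, q=1
  k=1: a=2, p=31, q=2
  k=2: a=19, p=604, q=39
  k=3: a=3, p=1843, q=119
  k=4: a=3, p=6133, q=396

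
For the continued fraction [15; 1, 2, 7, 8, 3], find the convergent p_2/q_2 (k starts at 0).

47/3

Using pₖ = aₖpₖ₋₁ + pₖ₋₂, qₖ = aₖqₖ₋₁ + qₖ₋₂ (with p₋₁=1, p₋₂=0, q₋₁=0, q₋₂=1):
  k=0: a=15, p=15, q=1
  k=1: a=1, p=16, q=1
  k=2: a=2, p=47, q=3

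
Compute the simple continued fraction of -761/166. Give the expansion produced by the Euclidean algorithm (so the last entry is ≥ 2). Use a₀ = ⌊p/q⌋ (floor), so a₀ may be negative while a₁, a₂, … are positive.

[-5; 2, 2, 2, 6, 2]

-761 = -5·166 + 69
166 = 2·69 + 28
69 = 2·28 + 13
28 = 2·13 + 2
13 = 6·2 + 1
2 = 2·1 + 0  (stop)
So -761/166 = [-5; 2, 2, 2, 6, 2].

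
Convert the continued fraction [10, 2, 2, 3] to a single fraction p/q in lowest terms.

177/17

Using pₖ = aₖpₖ₋₁ + pₖ₋₂ and qₖ = aₖqₖ₋₁ + qₖ₋₂:
  k=0: a=10, p=10, q=1
  k=1: a=2, p=21, q=2
  k=2: a=2, p=52, q=5
  k=3: a=3, p=177, q=17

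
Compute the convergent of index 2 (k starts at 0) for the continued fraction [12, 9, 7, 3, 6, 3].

Using pₖ = aₖpₖ₋₁ + pₖ₋₂, qₖ = aₖqₖ₋₁ + qₖ₋₂ (with p₋₁=1, p₋₂=0, q₋₁=0, q₋₂=1):
  k=0: a=12, p=12, q=1
  k=1: a=9, p=109, q=9
  k=2: a=7, p=775, q=64

775/64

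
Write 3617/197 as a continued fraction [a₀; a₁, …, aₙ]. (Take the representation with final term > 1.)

3617 = 18·197 + 71
197 = 2·71 + 55
71 = 1·55 + 16
55 = 3·16 + 7
16 = 2·7 + 2
7 = 3·2 + 1
2 = 2·1 + 0  (stop)
So 3617/197 = [18; 2, 1, 3, 2, 3, 2].

[18; 2, 1, 3, 2, 3, 2]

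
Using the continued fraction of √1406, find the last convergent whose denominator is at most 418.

√1406 = [37; 2, 74, …] (period length 2).
Convergents:
  p_0/q_0 = 37/1
  p_1/q_1 = 75/2
  p_2/q_2 = 5587/149
  p_3/q_3 = 11249/300
  p_4/q_4 = 838013/22349
q_3 = 300 ≤ 418 < 22349 = q_4, so the answer is 11249/300.

11249/300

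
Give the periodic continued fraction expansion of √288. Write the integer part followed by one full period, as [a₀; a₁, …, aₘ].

a₀ = ⌊√288⌋ = 16.
With m₀=0, d₀=1 and mₖ₊₁ = dₖaₖ − mₖ, dₖ₊₁ = (n − mₖ₊₁²)/dₖ, aₖ₊₁ = ⌊(a₀+mₖ₊₁)/dₖ₊₁⌋:
  k=1: m=16, d=32, a=1
  k=2: m=16, d=1, a=32
d=1 and a=2a₀=32 at k=2, so the next step gives (m, d) = (16, 32) again — its k=1 value — and the period has length 2.

[16; 1, 32]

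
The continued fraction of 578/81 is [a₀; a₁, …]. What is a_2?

2

578 = 7·81 + 11   →  a_0 = 7
81 = 7·11 + 4   →  a_1 = 7
11 = 2·4 + 3   →  a_2 = 2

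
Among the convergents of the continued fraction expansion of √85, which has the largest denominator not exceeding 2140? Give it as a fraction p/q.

6887/747

√85 = [9; 4, 1, 1, 4, 18, …] (period length 5).
Convergents:
  p_0/q_0 = 9/1
  p_1/q_1 = 37/4
  p_2/q_2 = 46/5
  p_3/q_3 = 83/9
  p_4/q_4 = 378/41
  p_5/q_5 = 6887/747
  p_6/q_6 = 27926/3029
q_5 = 747 ≤ 2140 < 3029 = q_6, so the answer is 6887/747.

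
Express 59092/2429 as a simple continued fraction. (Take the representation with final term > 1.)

[24; 3, 19, 2, 2, 2, 3]

59092 = 24×2429 + 796
2429 = 3×796 + 41
796 = 19×41 + 17
41 = 2×17 + 7
17 = 2×7 + 3
7 = 2×3 + 1
3 = 3×1 + 0  (stop)
So 59092/2429 = [24; 3, 19, 2, 2, 2, 3].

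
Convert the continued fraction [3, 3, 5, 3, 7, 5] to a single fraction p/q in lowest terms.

Using pₖ = aₖpₖ₋₁ + pₖ₋₂ and qₖ = aₖqₖ₋₁ + qₖ₋₂:
  k=0: a=3, p=3, q=1
  k=1: a=3, p=10, q=3
  k=2: a=5, p=53, q=16
  k=3: a=3, p=169, q=51
  k=4: a=7, p=1236, q=373
  k=5: a=5, p=6349, q=1916

6349/1916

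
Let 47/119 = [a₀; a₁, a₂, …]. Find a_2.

47 = 0·119 + 47   →  a_0 = 0
119 = 2·47 + 25   →  a_1 = 2
47 = 1·25 + 22   →  a_2 = 1

1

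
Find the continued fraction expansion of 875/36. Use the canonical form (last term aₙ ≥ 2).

[24; 3, 3, 1, 2]

875 = 24*36 + 11
36 = 3*11 + 3
11 = 3*3 + 2
3 = 1*2 + 1
2 = 2*1 + 0  (stop)
So 875/36 = [24; 3, 3, 1, 2].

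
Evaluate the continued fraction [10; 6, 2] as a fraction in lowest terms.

Using pₖ = aₖpₖ₋₁ + pₖ₋₂ and qₖ = aₖqₖ₋₁ + qₖ₋₂:
  k=0: a=10, p=10, q=1
  k=1: a=6, p=61, q=6
  k=2: a=2, p=132, q=13

132/13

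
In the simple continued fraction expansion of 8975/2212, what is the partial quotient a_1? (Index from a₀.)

17

8975 = 4·2212 + 127   →  a_0 = 4
2212 = 17·127 + 53   →  a_1 = 17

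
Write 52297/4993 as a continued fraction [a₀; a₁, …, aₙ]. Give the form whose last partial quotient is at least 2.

52297 = 10×4993 + 2367
4993 = 2×2367 + 259
2367 = 9×259 + 36
259 = 7×36 + 7
36 = 5×7 + 1
7 = 7×1 + 0  (stop)
So 52297/4993 = [10; 2, 9, 7, 5, 7].

[10; 2, 9, 7, 5, 7]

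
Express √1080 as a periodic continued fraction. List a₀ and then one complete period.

a₀ = ⌊√1080⌋ = 32.
With m₀=0, d₀=1 and mₖ₊₁ = dₖaₖ − mₖ, dₖ₊₁ = (n − mₖ₊₁²)/dₖ, aₖ₊₁ = ⌊(a₀+mₖ₊₁)/dₖ₊₁⌋:
  k=1: m=32, d=56, a=1
  k=2: m=24, d=9, a=6
  k=3: m=30, d=20, a=3
  k=4: m=30, d=9, a=6
  k=5: m=24, d=56, a=1
  k=6: m=32, d=1, a=64
d=1 and a=2a₀=64 at k=6, so the next step gives (m, d) = (32, 56) again — its k=1 value — and the period has length 6.

[32; 1, 6, 3, 6, 1, 64]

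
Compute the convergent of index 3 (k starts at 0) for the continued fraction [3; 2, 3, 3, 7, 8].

79/23

Using pₖ = aₖpₖ₋₁ + pₖ₋₂, qₖ = aₖqₖ₋₁ + qₖ₋₂ (with p₋₁=1, p₋₂=0, q₋₁=0, q₋₂=1):
  k=0: a=3, p=3, q=1
  k=1: a=2, p=7, q=2
  k=2: a=3, p=24, q=7
  k=3: a=3, p=79, q=23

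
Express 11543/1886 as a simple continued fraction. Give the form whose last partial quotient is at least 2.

11543 = 6×1886 + 227
1886 = 8×227 + 70
227 = 3×70 + 17
70 = 4×17 + 2
17 = 8×2 + 1
2 = 2×1 + 0  (stop)
So 11543/1886 = [6; 8, 3, 4, 8, 2].

[6; 8, 3, 4, 8, 2]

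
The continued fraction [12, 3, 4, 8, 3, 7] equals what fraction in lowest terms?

30094/2445

Using pₖ = aₖpₖ₋₁ + pₖ₋₂ and qₖ = aₖqₖ₋₁ + qₖ₋₂:
  k=0: a=12, p=12, q=1
  k=1: a=3, p=37, q=3
  k=2: a=4, p=160, q=13
  k=3: a=8, p=1317, q=107
  k=4: a=3, p=4111, q=334
  k=5: a=7, p=30094, q=2445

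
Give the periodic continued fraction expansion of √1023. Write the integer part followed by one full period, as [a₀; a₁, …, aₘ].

[31; 1, 62]

a₀ = ⌊√1023⌋ = 31.
With m₀=0, d₀=1 and mₖ₊₁ = dₖaₖ − mₖ, dₖ₊₁ = (n − mₖ₊₁²)/dₖ, aₖ₊₁ = ⌊(a₀+mₖ₊₁)/dₖ₊₁⌋:
  k=1: m=31, d=62, a=1
  k=2: m=31, d=1, a=62
d=1 and a=2a₀=62 at k=2, so the next step gives (m, d) = (31, 62) again — its k=1 value — and the period has length 2.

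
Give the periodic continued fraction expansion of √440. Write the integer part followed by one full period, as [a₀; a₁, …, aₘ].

[20; 1, 40]

a₀ = ⌊√440⌋ = 20.
With m₀=0, d₀=1 and mₖ₊₁ = dₖaₖ − mₖ, dₖ₊₁ = (n − mₖ₊₁²)/dₖ, aₖ₊₁ = ⌊(a₀+mₖ₊₁)/dₖ₊₁⌋:
  k=1: m=20, d=40, a=1
  k=2: m=20, d=1, a=40
d=1 and a=2a₀=40 at k=2, so the next step gives (m, d) = (20, 40) again — its k=1 value — and the period has length 2.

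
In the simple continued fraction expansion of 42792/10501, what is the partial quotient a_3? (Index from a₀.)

42792 = 4·10501 + 788   →  a_0 = 4
10501 = 13·788 + 257   →  a_1 = 13
788 = 3·257 + 17   →  a_2 = 3
257 = 15·17 + 2   →  a_3 = 15

15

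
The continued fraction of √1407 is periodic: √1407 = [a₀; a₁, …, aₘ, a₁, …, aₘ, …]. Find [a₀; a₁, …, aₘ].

a₀ = ⌊√1407⌋ = 37.

[37; 1, 1, 24, 1, 1, 74]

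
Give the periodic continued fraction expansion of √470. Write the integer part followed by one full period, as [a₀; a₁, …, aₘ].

a₀ = ⌊√470⌋ = 21.
With m₀=0, d₀=1 and mₖ₊₁ = dₖaₖ − mₖ, dₖ₊₁ = (n − mₖ₊₁²)/dₖ, aₖ₊₁ = ⌊(a₀+mₖ₊₁)/dₖ₊₁⌋:
  k=1: m=21, d=29, a=1
  k=2: m=8, d=14, a=2
  k=3: m=20, d=5, a=8
  k=4: m=20, d=14, a=2
  k=5: m=8, d=29, a=1
  k=6: m=21, d=1, a=42
d=1 and a=2a₀=42 at k=6, so the next step gives (m, d) = (21, 29) again — its k=1 value — and the period has length 6.

[21; 1, 2, 8, 2, 1, 42]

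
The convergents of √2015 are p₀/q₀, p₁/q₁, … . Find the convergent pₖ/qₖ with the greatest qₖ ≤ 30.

√2015 = [44; 1, 7, 1, 88, …] (period length 4).
Convergents:
  p_0/q_0 = 44/1
  p_1/q_1 = 45/1
  p_2/q_2 = 359/8
  p_3/q_3 = 404/9
  p_4/q_4 = 35911/800
q_3 = 9 ≤ 30 < 800 = q_4, so the answer is 404/9.

404/9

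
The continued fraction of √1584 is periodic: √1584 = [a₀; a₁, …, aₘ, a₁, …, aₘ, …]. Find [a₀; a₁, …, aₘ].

[39; 1, 3, 1, 78]

a₀ = ⌊√1584⌋ = 39.
With m₀=0, d₀=1 and mₖ₊₁ = dₖaₖ − mₖ, dₖ₊₁ = (n − mₖ₊₁²)/dₖ, aₖ₊₁ = ⌊(a₀+mₖ₊₁)/dₖ₊₁⌋:
  k=1: m=39, d=63, a=1
  k=2: m=24, d=16, a=3
  k=3: m=24, d=63, a=1
  k=4: m=39, d=1, a=78
d=1 and a=2a₀=78 at k=4, so the next step gives (m, d) = (39, 63) again — its k=1 value — and the period has length 4.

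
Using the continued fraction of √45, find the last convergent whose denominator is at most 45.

161/24

√45 = [6; 1, 2, 2, 2, 1, 12, …] (period length 6).
Convergents:
  p_0/q_0 = 6/1
  p_1/q_1 = 7/1
  p_2/q_2 = 20/3
  p_3/q_3 = 47/7
  p_4/q_4 = 114/17
  p_5/q_5 = 161/24
  p_6/q_6 = 2046/305
q_5 = 24 ≤ 45 < 305 = q_6, so the answer is 161/24.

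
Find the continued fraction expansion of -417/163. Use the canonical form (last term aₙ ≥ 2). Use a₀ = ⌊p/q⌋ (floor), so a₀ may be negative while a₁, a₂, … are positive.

[-3; 2, 3, 1, 3, 1, 3]

-417 = -3×163 + 72
163 = 2×72 + 19
72 = 3×19 + 15
19 = 1×15 + 4
15 = 3×4 + 3
4 = 1×3 + 1
3 = 3×1 + 0  (stop)
So -417/163 = [-3; 2, 3, 1, 3, 1, 3].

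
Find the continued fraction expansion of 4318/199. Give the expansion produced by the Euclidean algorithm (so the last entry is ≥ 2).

4318 = 21·199 + 139
199 = 1·139 + 60
139 = 2·60 + 19
60 = 3·19 + 3
19 = 6·3 + 1
3 = 3·1 + 0  (stop)
So 4318/199 = [21; 1, 2, 3, 6, 3].

[21; 1, 2, 3, 6, 3]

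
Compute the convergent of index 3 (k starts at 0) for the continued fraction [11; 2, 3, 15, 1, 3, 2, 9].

1223/107

Using pₖ = aₖpₖ₋₁ + pₖ₋₂, qₖ = aₖqₖ₋₁ + qₖ₋₂ (with p₋₁=1, p₋₂=0, q₋₁=0, q₋₂=1):
  k=0: a=11, p=11, q=1
  k=1: a=2, p=23, q=2
  k=2: a=3, p=80, q=7
  k=3: a=15, p=1223, q=107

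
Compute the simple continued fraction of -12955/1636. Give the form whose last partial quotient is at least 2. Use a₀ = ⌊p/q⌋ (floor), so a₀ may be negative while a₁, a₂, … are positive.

-12955 = -8·1636 + 133
1636 = 12·133 + 40
133 = 3·40 + 13
40 = 3·13 + 1
13 = 13·1 + 0  (stop)
So -12955/1636 = [-8; 12, 3, 3, 13].

[-8; 12, 3, 3, 13]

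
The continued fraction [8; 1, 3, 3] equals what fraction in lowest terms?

Fold from the inside: start with 3/1.
  3 + 1/3 = 10/3
  1 + 3/10 = 13/10
  8 + 10/13 = 114/13

114/13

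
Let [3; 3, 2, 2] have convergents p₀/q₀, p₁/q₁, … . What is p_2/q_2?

23/7

Using pₖ = aₖpₖ₋₁ + pₖ₋₂, qₖ = aₖqₖ₋₁ + qₖ₋₂ (with p₋₁=1, p₋₂=0, q₋₁=0, q₋₂=1):
  k=0: a=3, p=3, q=1
  k=1: a=3, p=10, q=3
  k=2: a=2, p=23, q=7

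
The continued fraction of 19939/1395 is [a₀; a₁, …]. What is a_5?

19939 = 14·1395 + 409   →  a_0 = 14
1395 = 3·409 + 168   →  a_1 = 3
409 = 2·168 + 73   →  a_2 = 2
168 = 2·73 + 22   →  a_3 = 2
73 = 3·22 + 7   →  a_4 = 3
22 = 3·7 + 1   →  a_5 = 3

3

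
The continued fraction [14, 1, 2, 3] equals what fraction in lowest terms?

147/10

Using pₖ = aₖpₖ₋₁ + pₖ₋₂ and qₖ = aₖqₖ₋₁ + qₖ₋₂:
  k=0: a=14, p=14, q=1
  k=1: a=1, p=15, q=1
  k=2: a=2, p=44, q=3
  k=3: a=3, p=147, q=10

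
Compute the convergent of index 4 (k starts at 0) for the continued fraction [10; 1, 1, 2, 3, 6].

180/17

Using pₖ = aₖpₖ₋₁ + pₖ₋₂, qₖ = aₖqₖ₋₁ + qₖ₋₂ (with p₋₁=1, p₋₂=0, q₋₁=0, q₋₂=1):
  k=0: a=10, p=10, q=1
  k=1: a=1, p=11, q=1
  k=2: a=1, p=21, q=2
  k=3: a=2, p=53, q=5
  k=4: a=3, p=180, q=17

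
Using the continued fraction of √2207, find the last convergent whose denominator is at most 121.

2208/47

√2207 = [46; 1, 45, 1, 92, …] (period length 4).
Convergents:
  p_0/q_0 = 46/1
  p_1/q_1 = 47/1
  p_2/q_2 = 2161/46
  p_3/q_3 = 2208/47
  p_4/q_4 = 205297/4370
q_3 = 47 ≤ 121 < 4370 = q_4, so the answer is 2208/47.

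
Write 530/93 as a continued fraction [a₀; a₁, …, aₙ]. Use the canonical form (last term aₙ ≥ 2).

[5; 1, 2, 3, 9]

530 = 5*93 + 65
93 = 1*65 + 28
65 = 2*28 + 9
28 = 3*9 + 1
9 = 9*1 + 0  (stop)
So 530/93 = [5; 1, 2, 3, 9].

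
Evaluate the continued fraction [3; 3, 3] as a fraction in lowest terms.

Fold from the inside: start with 3/1.
  3 + 1/3 = 10/3
  3 + 3/10 = 33/10

33/10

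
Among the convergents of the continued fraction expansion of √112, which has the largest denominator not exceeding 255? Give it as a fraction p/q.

√112 = [10; 1, 1, 2, 1, 1, 20, …] (period length 6).
Convergents:
  p_0/q_0 = 10/1
  p_1/q_1 = 11/1
  p_2/q_2 = 21/2
  p_3/q_3 = 53/5
  p_4/q_4 = 74/7
  p_5/q_5 = 127/12
  p_6/q_6 = 2614/247
  p_7/q_7 = 2741/259
q_6 = 247 ≤ 255 < 259 = q_7, so the answer is 2614/247.

2614/247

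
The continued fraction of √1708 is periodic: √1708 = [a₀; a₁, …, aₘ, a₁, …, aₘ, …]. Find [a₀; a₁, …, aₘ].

a₀ = ⌊√1708⌋ = 41.
With m₀=0, d₀=1 and mₖ₊₁ = dₖaₖ − mₖ, dₖ₊₁ = (n − mₖ₊₁²)/dₖ, aₖ₊₁ = ⌊(a₀+mₖ₊₁)/dₖ₊₁⌋:
  k=1: m=41, d=27, a=3
  k=2: m=40, d=4, a=20
  k=3: m=40, d=27, a=3
  k=4: m=41, d=1, a=82
d=1 and a=2a₀=82 at k=4, so the next step gives (m, d) = (41, 27) again — its k=1 value — and the period has length 4.

[41; 3, 20, 3, 82]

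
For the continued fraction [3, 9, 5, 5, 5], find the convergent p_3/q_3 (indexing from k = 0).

Using pₖ = aₖpₖ₋₁ + pₖ₋₂, qₖ = aₖqₖ₋₁ + qₖ₋₂ (with p₋₁=1, p₋₂=0, q₋₁=0, q₋₂=1):
  k=0: a=3, p=3, q=1
  k=1: a=9, p=28, q=9
  k=2: a=5, p=143, q=46
  k=3: a=5, p=743, q=239

743/239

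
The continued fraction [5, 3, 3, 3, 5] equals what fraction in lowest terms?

Fold from the inside: start with 5/1.
  3 + 1/5 = 16/5
  3 + 5/16 = 53/16
  3 + 16/53 = 175/53
  5 + 53/175 = 928/175

928/175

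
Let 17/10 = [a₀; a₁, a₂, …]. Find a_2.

17 = 1·10 + 7   →  a_0 = 1
10 = 1·7 + 3   →  a_1 = 1
7 = 2·3 + 1   →  a_2 = 2

2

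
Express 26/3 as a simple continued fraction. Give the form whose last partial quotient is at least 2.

26 = 8·3 + 2
3 = 1·2 + 1
2 = 2·1 + 0  (stop)
So 26/3 = [8; 1, 2].

[8; 1, 2]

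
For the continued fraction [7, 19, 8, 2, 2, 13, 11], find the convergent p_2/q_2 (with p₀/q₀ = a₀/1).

1079/153

Using pₖ = aₖpₖ₋₁ + pₖ₋₂, qₖ = aₖqₖ₋₁ + qₖ₋₂ (with p₋₁=1, p₋₂=0, q₋₁=0, q₋₂=1):
  k=0: a=7, p=7, q=1
  k=1: a=19, p=134, q=19
  k=2: a=8, p=1079, q=153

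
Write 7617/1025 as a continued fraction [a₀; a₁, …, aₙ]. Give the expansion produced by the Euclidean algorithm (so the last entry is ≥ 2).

[7; 2, 3, 7, 2, 2, 1, 2]

7617 = 7*1025 + 442
1025 = 2*442 + 141
442 = 3*141 + 19
141 = 7*19 + 8
19 = 2*8 + 3
8 = 2*3 + 2
3 = 1*2 + 1
2 = 2*1 + 0  (stop)
So 7617/1025 = [7; 2, 3, 7, 2, 2, 1, 2].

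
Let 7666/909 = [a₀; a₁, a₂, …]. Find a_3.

7666 = 8·909 + 394   →  a_0 = 8
909 = 2·394 + 121   →  a_1 = 2
394 = 3·121 + 31   →  a_2 = 3
121 = 3·31 + 28   →  a_3 = 3

3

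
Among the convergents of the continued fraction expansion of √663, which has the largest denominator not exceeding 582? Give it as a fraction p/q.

5330/207

√663 = [25; 1, 2, 1, 50, …] (period length 4).
Convergents:
  p_0/q_0 = 25/1
  p_1/q_1 = 26/1
  p_2/q_2 = 77/3
  p_3/q_3 = 103/4
  p_4/q_4 = 5227/203
  p_5/q_5 = 5330/207
  p_6/q_6 = 15887/617
q_5 = 207 ≤ 582 < 617 = q_6, so the answer is 5330/207.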